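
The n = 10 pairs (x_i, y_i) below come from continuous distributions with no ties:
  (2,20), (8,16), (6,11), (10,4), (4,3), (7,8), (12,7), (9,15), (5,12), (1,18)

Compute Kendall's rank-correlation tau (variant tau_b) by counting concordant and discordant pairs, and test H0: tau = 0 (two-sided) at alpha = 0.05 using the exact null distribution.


Step 1: Enumerate the 45 unordered pairs (i,j) with i<j and classify each by sign(x_j-x_i) * sign(y_j-y_i).
  (1,2):dx=+6,dy=-4->D; (1,3):dx=+4,dy=-9->D; (1,4):dx=+8,dy=-16->D; (1,5):dx=+2,dy=-17->D
  (1,6):dx=+5,dy=-12->D; (1,7):dx=+10,dy=-13->D; (1,8):dx=+7,dy=-5->D; (1,9):dx=+3,dy=-8->D
  (1,10):dx=-1,dy=-2->C; (2,3):dx=-2,dy=-5->C; (2,4):dx=+2,dy=-12->D; (2,5):dx=-4,dy=-13->C
  (2,6):dx=-1,dy=-8->C; (2,7):dx=+4,dy=-9->D; (2,8):dx=+1,dy=-1->D; (2,9):dx=-3,dy=-4->C
  (2,10):dx=-7,dy=+2->D; (3,4):dx=+4,dy=-7->D; (3,5):dx=-2,dy=-8->C; (3,6):dx=+1,dy=-3->D
  (3,7):dx=+6,dy=-4->D; (3,8):dx=+3,dy=+4->C; (3,9):dx=-1,dy=+1->D; (3,10):dx=-5,dy=+7->D
  (4,5):dx=-6,dy=-1->C; (4,6):dx=-3,dy=+4->D; (4,7):dx=+2,dy=+3->C; (4,8):dx=-1,dy=+11->D
  (4,9):dx=-5,dy=+8->D; (4,10):dx=-9,dy=+14->D; (5,6):dx=+3,dy=+5->C; (5,7):dx=+8,dy=+4->C
  (5,8):dx=+5,dy=+12->C; (5,9):dx=+1,dy=+9->C; (5,10):dx=-3,dy=+15->D; (6,7):dx=+5,dy=-1->D
  (6,8):dx=+2,dy=+7->C; (6,9):dx=-2,dy=+4->D; (6,10):dx=-6,dy=+10->D; (7,8):dx=-3,dy=+8->D
  (7,9):dx=-7,dy=+5->D; (7,10):dx=-11,dy=+11->D; (8,9):dx=-4,dy=-3->C; (8,10):dx=-8,dy=+3->D
  (9,10):dx=-4,dy=+6->D
Step 2: C = 15, D = 30, total pairs = 45.
Step 3: tau = (C - D)/(n(n-1)/2) = (15 - 30)/45 = -0.333333.
Step 4: Exact two-sided p-value (enumerate n! = 3628800 permutations of y under H0): p = 0.216373.
Step 5: alpha = 0.05. fail to reject H0.

tau_b = -0.3333 (C=15, D=30), p = 0.216373, fail to reject H0.


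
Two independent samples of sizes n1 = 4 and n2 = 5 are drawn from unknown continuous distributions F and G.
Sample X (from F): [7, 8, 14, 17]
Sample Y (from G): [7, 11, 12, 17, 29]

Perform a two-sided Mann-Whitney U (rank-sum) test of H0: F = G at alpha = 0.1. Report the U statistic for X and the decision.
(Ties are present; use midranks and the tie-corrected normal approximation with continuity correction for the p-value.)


Step 1: Combine and sort all 9 observations; assign midranks.
sorted (value, group): (7,X), (7,Y), (8,X), (11,Y), (12,Y), (14,X), (17,X), (17,Y), (29,Y)
ranks: 7->1.5, 7->1.5, 8->3, 11->4, 12->5, 14->6, 17->7.5, 17->7.5, 29->9
Step 2: Rank sum for X: R1 = 1.5 + 3 + 6 + 7.5 = 18.
Step 3: U_X = R1 - n1(n1+1)/2 = 18 - 4*5/2 = 18 - 10 = 8.
       U_Y = n1*n2 - U_X = 20 - 8 = 12.
Step 4: Ties are present, so use the tie-corrected normal approximation (with continuity correction) for the p-value.
Step 5: p-value = 0.710992; compare to alpha = 0.1. fail to reject H0.

U_X = 8, p = 0.710992, fail to reject H0 at alpha = 0.1.


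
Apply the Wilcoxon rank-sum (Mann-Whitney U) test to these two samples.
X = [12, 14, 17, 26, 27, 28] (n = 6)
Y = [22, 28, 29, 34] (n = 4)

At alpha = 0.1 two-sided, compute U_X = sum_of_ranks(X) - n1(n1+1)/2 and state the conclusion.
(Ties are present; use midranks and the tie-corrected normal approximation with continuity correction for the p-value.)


Step 1: Combine and sort all 10 observations; assign midranks.
sorted (value, group): (12,X), (14,X), (17,X), (22,Y), (26,X), (27,X), (28,X), (28,Y), (29,Y), (34,Y)
ranks: 12->1, 14->2, 17->3, 22->4, 26->5, 27->6, 28->7.5, 28->7.5, 29->9, 34->10
Step 2: Rank sum for X: R1 = 1 + 2 + 3 + 5 + 6 + 7.5 = 24.5.
Step 3: U_X = R1 - n1(n1+1)/2 = 24.5 - 6*7/2 = 24.5 - 21 = 3.5.
       U_Y = n1*n2 - U_X = 24 - 3.5 = 20.5.
Step 4: Ties are present, so use the tie-corrected normal approximation (with continuity correction) for the p-value.
Step 5: p-value = 0.087118; compare to alpha = 0.1. reject H0.

U_X = 3.5, p = 0.087118, reject H0 at alpha = 0.1.


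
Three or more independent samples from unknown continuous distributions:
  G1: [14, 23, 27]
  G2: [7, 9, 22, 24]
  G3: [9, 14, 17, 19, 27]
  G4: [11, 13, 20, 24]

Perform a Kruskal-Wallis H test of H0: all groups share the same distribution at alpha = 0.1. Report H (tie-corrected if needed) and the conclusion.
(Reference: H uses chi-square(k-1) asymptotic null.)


Step 1: Combine all N = 16 observations and assign midranks.
sorted (value, group, rank): (7,G2,1), (9,G2,2.5), (9,G3,2.5), (11,G4,4), (13,G4,5), (14,G1,6.5), (14,G3,6.5), (17,G3,8), (19,G3,9), (20,G4,10), (22,G2,11), (23,G1,12), (24,G2,13.5), (24,G4,13.5), (27,G1,15.5), (27,G3,15.5)
Step 2: Sum ranks within each group.
R_1 = 34 (n_1 = 3)
R_2 = 28 (n_2 = 4)
R_3 = 41.5 (n_3 = 5)
R_4 = 32.5 (n_4 = 4)
Step 3: H = 12/(N(N+1)) * sum(R_i^2/n_i) - 3(N+1)
     = 12/(16*17) * (34^2/3 + 28^2/4 + 41.5^2/5 + 32.5^2/4) - 3*17
     = 0.044118 * 1189.85 - 51
     = 1.493199.
Step 4: Ties present; correction factor C = 1 - 24/(16^3 - 16) = 0.994118. Corrected H = 1.493199 / 0.994118 = 1.502034.
Step 5: Under H0, H ~ chi^2(3); p-value = 0.681801.
Step 6: alpha = 0.1. fail to reject H0.

H = 1.5020, df = 3, p = 0.681801, fail to reject H0.


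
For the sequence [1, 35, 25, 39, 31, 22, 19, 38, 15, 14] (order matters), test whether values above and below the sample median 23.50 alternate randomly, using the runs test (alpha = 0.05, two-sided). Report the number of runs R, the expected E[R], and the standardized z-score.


Step 1: Compute median = 23.50; label A = above, B = below.
Labels in order: BAAAABBABB  (n_A = 5, n_B = 5)
Step 2: Count runs R = 5.
Step 3: Under H0 (random ordering), E[R] = 2*n_A*n_B/(n_A+n_B) + 1 = 2*5*5/10 + 1 = 6.0000.
        Var[R] = 2*n_A*n_B*(2*n_A*n_B - n_A - n_B) / ((n_A+n_B)^2 * (n_A+n_B-1)) = 2000/900 = 2.2222.
        SD[R] = 1.4907.
Step 4: Continuity-corrected z = (R + 0.5 - E[R]) / SD[R] = (5 + 0.5 - 6.0000) / 1.4907 = -0.3354.
Step 5: Two-sided p-value via normal approximation = 2*(1 - Phi(|z|)) = 0.737316.
Step 6: alpha = 0.05. fail to reject H0.

R = 5, z = -0.3354, p = 0.737316, fail to reject H0.


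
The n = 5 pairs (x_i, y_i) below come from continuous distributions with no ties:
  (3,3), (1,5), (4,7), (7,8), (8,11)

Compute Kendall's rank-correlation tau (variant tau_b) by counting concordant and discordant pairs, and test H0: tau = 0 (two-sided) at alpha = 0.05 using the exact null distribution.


Step 1: Enumerate the 10 unordered pairs (i,j) with i<j and classify each by sign(x_j-x_i) * sign(y_j-y_i).
  (1,2):dx=-2,dy=+2->D; (1,3):dx=+1,dy=+4->C; (1,4):dx=+4,dy=+5->C; (1,5):dx=+5,dy=+8->C
  (2,3):dx=+3,dy=+2->C; (2,4):dx=+6,dy=+3->C; (2,5):dx=+7,dy=+6->C; (3,4):dx=+3,dy=+1->C
  (3,5):dx=+4,dy=+4->C; (4,5):dx=+1,dy=+3->C
Step 2: C = 9, D = 1, total pairs = 10.
Step 3: tau = (C - D)/(n(n-1)/2) = (9 - 1)/10 = 0.800000.
Step 4: Exact two-sided p-value (enumerate n! = 120 permutations of y under H0): p = 0.083333.
Step 5: alpha = 0.05. fail to reject H0.

tau_b = 0.8000 (C=9, D=1), p = 0.083333, fail to reject H0.


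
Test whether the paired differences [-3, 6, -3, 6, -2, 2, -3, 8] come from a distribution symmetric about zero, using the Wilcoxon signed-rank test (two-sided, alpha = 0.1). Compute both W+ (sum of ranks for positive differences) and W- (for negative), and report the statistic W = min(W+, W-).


Step 1: Drop any zero differences (none here) and take |d_i|.
|d| = [3, 6, 3, 6, 2, 2, 3, 8]
Step 2: Midrank |d_i| (ties get averaged ranks).
ranks: |3|->4, |6|->6.5, |3|->4, |6|->6.5, |2|->1.5, |2|->1.5, |3|->4, |8|->8
Step 3: Attach original signs; sum ranks with positive sign and with negative sign.
W+ = 6.5 + 6.5 + 1.5 + 8 = 22.5
W- = 4 + 4 + 1.5 + 4 = 13.5
(Check: W+ + W- = 36 should equal n(n+1)/2 = 36.)
Step 4: Test statistic W = min(W+, W-) = 13.5.
Step 5: Ties in |d|, so use the tie-corrected normal approximation.
        E[W] = n(n+1)/4 = 8*9/4 = 18.
        Tie groups: |d|=2 (t=2), |d|=3 (t=3), |d|=6 (t=2); sum(t^3 - t) = 36.
        Var[W] = n(n+1)(2n+1)/24 - sum(t^3-t)/48 = 1224/24 - 36/48 = 50.25.
        z = (W - E[W]) / sqrt(Var[W]) = (13.5 - 18) / 7.0887 = -0.6348.
        Two-sided p = 2*Phi(z) = 0.525552.
Step 6: alpha = 0.1. fail to reject H0.

W+ = 22.5, W- = 13.5, W = min = 13.5, p = 0.525552, fail to reject H0.


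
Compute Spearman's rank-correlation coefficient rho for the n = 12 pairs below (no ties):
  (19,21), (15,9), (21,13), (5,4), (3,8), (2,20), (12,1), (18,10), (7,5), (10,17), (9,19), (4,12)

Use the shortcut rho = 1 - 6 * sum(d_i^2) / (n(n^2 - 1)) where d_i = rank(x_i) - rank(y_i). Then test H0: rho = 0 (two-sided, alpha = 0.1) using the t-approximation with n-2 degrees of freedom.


Step 1: Rank x and y separately (midranks; no ties here).
rank(x): 19->11, 15->9, 21->12, 5->4, 3->2, 2->1, 12->8, 18->10, 7->5, 10->7, 9->6, 4->3
rank(y): 21->12, 9->5, 13->8, 4->2, 8->4, 20->11, 1->1, 10->6, 5->3, 17->9, 19->10, 12->7
Step 2: d_i = R_x(i) - R_y(i); compute d_i^2.
  (11-12)^2=1, (9-5)^2=16, (12-8)^2=16, (4-2)^2=4, (2-4)^2=4, (1-11)^2=100, (8-1)^2=49, (10-6)^2=16, (5-3)^2=4, (7-9)^2=4, (6-10)^2=16, (3-7)^2=16
sum(d^2) = 246.
Step 3: rho = 1 - 6*246 / (12*(12^2 - 1)) = 1 - 1476/1716 = 0.139860.
Step 4: Under H0, t = rho * sqrt((n-2)/(1-rho^2)) = 0.4467 ~ t(10).
Step 5: Two-sided p-value from the t-distribution with 10 df = 0.664633.
Step 6: alpha = 0.1. fail to reject H0.

rho = 0.1399, p = 0.664633, fail to reject H0 at alpha = 0.1.


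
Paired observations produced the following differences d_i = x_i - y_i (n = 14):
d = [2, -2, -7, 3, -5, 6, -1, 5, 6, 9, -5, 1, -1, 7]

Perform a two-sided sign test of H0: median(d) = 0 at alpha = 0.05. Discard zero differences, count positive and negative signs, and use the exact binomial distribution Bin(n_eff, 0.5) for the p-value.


Step 1: Discard zero differences. Original n = 14; n_eff = number of nonzero differences = 14.
Nonzero differences (with sign): +2, -2, -7, +3, -5, +6, -1, +5, +6, +9, -5, +1, -1, +7
Step 2: Count signs: positive = 8, negative = 6.
Step 3: Under H0: P(positive) = 0.5, so the number of positives S ~ Bin(14, 0.5).
Step 4: Two-sided exact p-value = sum of Bin(14,0.5) probabilities at or below the observed probability = 0.790527.
Step 5: alpha = 0.05. fail to reject H0.

n_eff = 14, pos = 8, neg = 6, p = 0.790527, fail to reject H0.


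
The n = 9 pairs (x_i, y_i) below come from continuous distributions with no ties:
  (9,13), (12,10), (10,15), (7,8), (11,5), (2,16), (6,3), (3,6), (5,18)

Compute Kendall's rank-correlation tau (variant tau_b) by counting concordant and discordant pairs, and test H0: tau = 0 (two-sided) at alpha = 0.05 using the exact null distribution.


Step 1: Enumerate the 36 unordered pairs (i,j) with i<j and classify each by sign(x_j-x_i) * sign(y_j-y_i).
  (1,2):dx=+3,dy=-3->D; (1,3):dx=+1,dy=+2->C; (1,4):dx=-2,dy=-5->C; (1,5):dx=+2,dy=-8->D
  (1,6):dx=-7,dy=+3->D; (1,7):dx=-3,dy=-10->C; (1,8):dx=-6,dy=-7->C; (1,9):dx=-4,dy=+5->D
  (2,3):dx=-2,dy=+5->D; (2,4):dx=-5,dy=-2->C; (2,5):dx=-1,dy=-5->C; (2,6):dx=-10,dy=+6->D
  (2,7):dx=-6,dy=-7->C; (2,8):dx=-9,dy=-4->C; (2,9):dx=-7,dy=+8->D; (3,4):dx=-3,dy=-7->C
  (3,5):dx=+1,dy=-10->D; (3,6):dx=-8,dy=+1->D; (3,7):dx=-4,dy=-12->C; (3,8):dx=-7,dy=-9->C
  (3,9):dx=-5,dy=+3->D; (4,5):dx=+4,dy=-3->D; (4,6):dx=-5,dy=+8->D; (4,7):dx=-1,dy=-5->C
  (4,8):dx=-4,dy=-2->C; (4,9):dx=-2,dy=+10->D; (5,6):dx=-9,dy=+11->D; (5,7):dx=-5,dy=-2->C
  (5,8):dx=-8,dy=+1->D; (5,9):dx=-6,dy=+13->D; (6,7):dx=+4,dy=-13->D; (6,8):dx=+1,dy=-10->D
  (6,9):dx=+3,dy=+2->C; (7,8):dx=-3,dy=+3->D; (7,9):dx=-1,dy=+15->D; (8,9):dx=+2,dy=+12->C
Step 2: C = 16, D = 20, total pairs = 36.
Step 3: tau = (C - D)/(n(n-1)/2) = (16 - 20)/36 = -0.111111.
Step 4: Exact two-sided p-value (enumerate n! = 362880 permutations of y under H0): p = 0.761414.
Step 5: alpha = 0.05. fail to reject H0.

tau_b = -0.1111 (C=16, D=20), p = 0.761414, fail to reject H0.


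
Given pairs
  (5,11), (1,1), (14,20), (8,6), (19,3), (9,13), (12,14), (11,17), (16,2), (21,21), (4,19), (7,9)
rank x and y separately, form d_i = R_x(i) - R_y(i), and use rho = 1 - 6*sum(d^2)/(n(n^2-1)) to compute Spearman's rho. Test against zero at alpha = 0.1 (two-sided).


Step 1: Rank x and y separately (midranks; no ties here).
rank(x): 5->3, 1->1, 14->9, 8->5, 19->11, 9->6, 12->8, 11->7, 16->10, 21->12, 4->2, 7->4
rank(y): 11->6, 1->1, 20->11, 6->4, 3->3, 13->7, 14->8, 17->9, 2->2, 21->12, 19->10, 9->5
Step 2: d_i = R_x(i) - R_y(i); compute d_i^2.
  (3-6)^2=9, (1-1)^2=0, (9-11)^2=4, (5-4)^2=1, (11-3)^2=64, (6-7)^2=1, (8-8)^2=0, (7-9)^2=4, (10-2)^2=64, (12-12)^2=0, (2-10)^2=64, (4-5)^2=1
sum(d^2) = 212.
Step 3: rho = 1 - 6*212 / (12*(12^2 - 1)) = 1 - 1272/1716 = 0.258741.
Step 4: Under H0, t = rho * sqrt((n-2)/(1-rho^2)) = 0.8471 ~ t(10).
Step 5: Two-sided p-value from the t-distribution with 10 df = 0.416775.
Step 6: alpha = 0.1. fail to reject H0.

rho = 0.2587, p = 0.416775, fail to reject H0 at alpha = 0.1.


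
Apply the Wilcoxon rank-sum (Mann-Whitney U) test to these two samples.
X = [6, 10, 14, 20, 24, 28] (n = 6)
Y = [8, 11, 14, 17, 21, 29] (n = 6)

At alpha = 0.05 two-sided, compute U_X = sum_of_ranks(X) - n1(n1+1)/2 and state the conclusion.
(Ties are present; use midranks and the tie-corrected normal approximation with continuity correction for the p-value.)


Step 1: Combine and sort all 12 observations; assign midranks.
sorted (value, group): (6,X), (8,Y), (10,X), (11,Y), (14,X), (14,Y), (17,Y), (20,X), (21,Y), (24,X), (28,X), (29,Y)
ranks: 6->1, 8->2, 10->3, 11->4, 14->5.5, 14->5.5, 17->7, 20->8, 21->9, 24->10, 28->11, 29->12
Step 2: Rank sum for X: R1 = 1 + 3 + 5.5 + 8 + 10 + 11 = 38.5.
Step 3: U_X = R1 - n1(n1+1)/2 = 38.5 - 6*7/2 = 38.5 - 21 = 17.5.
       U_Y = n1*n2 - U_X = 36 - 17.5 = 18.5.
Step 4: Ties are present, so use the tie-corrected normal approximation (with continuity correction) for the p-value.
Step 5: p-value = 1.000000; compare to alpha = 0.05. fail to reject H0.

U_X = 17.5, p = 1.000000, fail to reject H0 at alpha = 0.05.


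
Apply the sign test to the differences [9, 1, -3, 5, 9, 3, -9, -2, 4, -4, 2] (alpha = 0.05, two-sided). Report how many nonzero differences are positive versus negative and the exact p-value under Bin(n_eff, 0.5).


Step 1: Discard zero differences. Original n = 11; n_eff = number of nonzero differences = 11.
Nonzero differences (with sign): +9, +1, -3, +5, +9, +3, -9, -2, +4, -4, +2
Step 2: Count signs: positive = 7, negative = 4.
Step 3: Under H0: P(positive) = 0.5, so the number of positives S ~ Bin(11, 0.5).
Step 4: Two-sided exact p-value = sum of Bin(11,0.5) probabilities at or below the observed probability = 0.548828.
Step 5: alpha = 0.05. fail to reject H0.

n_eff = 11, pos = 7, neg = 4, p = 0.548828, fail to reject H0.


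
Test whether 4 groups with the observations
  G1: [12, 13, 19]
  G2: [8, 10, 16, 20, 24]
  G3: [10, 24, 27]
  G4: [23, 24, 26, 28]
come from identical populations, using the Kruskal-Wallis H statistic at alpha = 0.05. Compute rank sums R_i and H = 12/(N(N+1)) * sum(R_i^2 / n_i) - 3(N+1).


Step 1: Combine all N = 15 observations and assign midranks.
sorted (value, group, rank): (8,G2,1), (10,G2,2.5), (10,G3,2.5), (12,G1,4), (13,G1,5), (16,G2,6), (19,G1,7), (20,G2,8), (23,G4,9), (24,G2,11), (24,G3,11), (24,G4,11), (26,G4,13), (27,G3,14), (28,G4,15)
Step 2: Sum ranks within each group.
R_1 = 16 (n_1 = 3)
R_2 = 28.5 (n_2 = 5)
R_3 = 27.5 (n_3 = 3)
R_4 = 48 (n_4 = 4)
Step 3: H = 12/(N(N+1)) * sum(R_i^2/n_i) - 3(N+1)
     = 12/(15*16) * (16^2/3 + 28.5^2/5 + 27.5^2/3 + 48^2/4) - 3*16
     = 0.050000 * 1075.87 - 48
     = 5.793333.
Step 4: Ties present; correction factor C = 1 - 30/(15^3 - 15) = 0.991071. Corrected H = 5.793333 / 0.991071 = 5.845526.
Step 5: Under H0, H ~ chi^2(3); p-value = 0.119372.
Step 6: alpha = 0.05. fail to reject H0.

H = 5.8455, df = 3, p = 0.119372, fail to reject H0.


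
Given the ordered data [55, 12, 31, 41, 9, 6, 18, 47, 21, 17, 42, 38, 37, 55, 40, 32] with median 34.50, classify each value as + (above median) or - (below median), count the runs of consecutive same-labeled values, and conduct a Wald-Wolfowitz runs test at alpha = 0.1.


Step 1: Compute median = 34.50; label A = above, B = below.
Labels in order: ABBABBBABBAAAAAB  (n_A = 8, n_B = 8)
Step 2: Count runs R = 8.
Step 3: Under H0 (random ordering), E[R] = 2*n_A*n_B/(n_A+n_B) + 1 = 2*8*8/16 + 1 = 9.0000.
        Var[R] = 2*n_A*n_B*(2*n_A*n_B - n_A - n_B) / ((n_A+n_B)^2 * (n_A+n_B-1)) = 14336/3840 = 3.7333.
        SD[R] = 1.9322.
Step 4: Continuity-corrected z = (R + 0.5 - E[R]) / SD[R] = (8 + 0.5 - 9.0000) / 1.9322 = -0.2588.
Step 5: Two-sided p-value via normal approximation = 2*(1 - Phi(|z|)) = 0.795809.
Step 6: alpha = 0.1. fail to reject H0.

R = 8, z = -0.2588, p = 0.795809, fail to reject H0.


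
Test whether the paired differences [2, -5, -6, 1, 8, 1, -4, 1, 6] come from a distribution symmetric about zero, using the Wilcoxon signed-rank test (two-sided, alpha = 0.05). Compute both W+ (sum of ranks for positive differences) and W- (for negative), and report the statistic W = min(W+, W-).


Step 1: Drop any zero differences (none here) and take |d_i|.
|d| = [2, 5, 6, 1, 8, 1, 4, 1, 6]
Step 2: Midrank |d_i| (ties get averaged ranks).
ranks: |2|->4, |5|->6, |6|->7.5, |1|->2, |8|->9, |1|->2, |4|->5, |1|->2, |6|->7.5
Step 3: Attach original signs; sum ranks with positive sign and with negative sign.
W+ = 4 + 2 + 9 + 2 + 2 + 7.5 = 26.5
W- = 6 + 7.5 + 5 = 18.5
(Check: W+ + W- = 45 should equal n(n+1)/2 = 45.)
Step 4: Test statistic W = min(W+, W-) = 18.5.
Step 5: Ties in |d|, so use the tie-corrected normal approximation.
        E[W] = n(n+1)/4 = 9*10/4 = 22.5.
        Tie groups: |d|=1 (t=3), |d|=6 (t=2); sum(t^3 - t) = 30.
        Var[W] = n(n+1)(2n+1)/24 - sum(t^3-t)/48 = 1710/24 - 30/48 = 70.625.
        z = (W - E[W]) / sqrt(Var[W]) = (18.5 - 22.5) / 8.4039 = -0.4760.
        Two-sided p = 2*Phi(z) = 0.634095.
Step 6: alpha = 0.05. fail to reject H0.

W+ = 26.5, W- = 18.5, W = min = 18.5, p = 0.634095, fail to reject H0.


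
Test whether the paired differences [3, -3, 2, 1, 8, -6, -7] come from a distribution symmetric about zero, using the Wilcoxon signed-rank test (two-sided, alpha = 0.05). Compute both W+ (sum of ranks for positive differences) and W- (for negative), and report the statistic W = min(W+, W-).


Step 1: Drop any zero differences (none here) and take |d_i|.
|d| = [3, 3, 2, 1, 8, 6, 7]
Step 2: Midrank |d_i| (ties get averaged ranks).
ranks: |3|->3.5, |3|->3.5, |2|->2, |1|->1, |8|->7, |6|->5, |7|->6
Step 3: Attach original signs; sum ranks with positive sign and with negative sign.
W+ = 3.5 + 2 + 1 + 7 = 13.5
W- = 3.5 + 5 + 6 = 14.5
(Check: W+ + W- = 28 should equal n(n+1)/2 = 28.)
Step 4: Test statistic W = min(W+, W-) = 13.5.
Step 5: Ties in |d|, so use the tie-corrected normal approximation.
        E[W] = n(n+1)/4 = 7*8/4 = 14.
        Tie groups: |d|=3 (t=2); sum(t^3 - t) = 6.
        Var[W] = n(n+1)(2n+1)/24 - sum(t^3-t)/48 = 840/24 - 6/48 = 34.875.
        z = (W - E[W]) / sqrt(Var[W]) = (13.5 - 14) / 5.9055 = -0.0847.
        Two-sided p = 2*Phi(z) = 0.932526.
Step 6: alpha = 0.05. fail to reject H0.

W+ = 13.5, W- = 14.5, W = min = 13.5, p = 0.932526, fail to reject H0.


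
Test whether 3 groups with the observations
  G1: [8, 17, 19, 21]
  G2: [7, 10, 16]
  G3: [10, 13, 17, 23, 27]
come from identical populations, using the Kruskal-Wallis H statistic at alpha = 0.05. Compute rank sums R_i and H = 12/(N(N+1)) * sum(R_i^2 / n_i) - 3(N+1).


Step 1: Combine all N = 12 observations and assign midranks.
sorted (value, group, rank): (7,G2,1), (8,G1,2), (10,G2,3.5), (10,G3,3.5), (13,G3,5), (16,G2,6), (17,G1,7.5), (17,G3,7.5), (19,G1,9), (21,G1,10), (23,G3,11), (27,G3,12)
Step 2: Sum ranks within each group.
R_1 = 28.5 (n_1 = 4)
R_2 = 10.5 (n_2 = 3)
R_3 = 39 (n_3 = 5)
Step 3: H = 12/(N(N+1)) * sum(R_i^2/n_i) - 3(N+1)
     = 12/(12*13) * (28.5^2/4 + 10.5^2/3 + 39^2/5) - 3*13
     = 0.076923 * 544.013 - 39
     = 2.847115.
Step 4: Ties present; correction factor C = 1 - 12/(12^3 - 12) = 0.993007. Corrected H = 2.847115 / 0.993007 = 2.867165.
Step 5: Under H0, H ~ chi^2(2); p-value = 0.238453.
Step 6: alpha = 0.05. fail to reject H0.

H = 2.8672, df = 2, p = 0.238453, fail to reject H0.


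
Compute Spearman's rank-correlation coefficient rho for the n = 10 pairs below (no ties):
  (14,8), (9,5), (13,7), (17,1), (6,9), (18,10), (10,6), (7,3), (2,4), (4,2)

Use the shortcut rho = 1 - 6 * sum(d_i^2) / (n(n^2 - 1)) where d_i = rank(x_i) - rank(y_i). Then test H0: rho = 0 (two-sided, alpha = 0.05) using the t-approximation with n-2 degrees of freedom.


Step 1: Rank x and y separately (midranks; no ties here).
rank(x): 14->8, 9->5, 13->7, 17->9, 6->3, 18->10, 10->6, 7->4, 2->1, 4->2
rank(y): 8->8, 5->5, 7->7, 1->1, 9->9, 10->10, 6->6, 3->3, 4->4, 2->2
Step 2: d_i = R_x(i) - R_y(i); compute d_i^2.
  (8-8)^2=0, (5-5)^2=0, (7-7)^2=0, (9-1)^2=64, (3-9)^2=36, (10-10)^2=0, (6-6)^2=0, (4-3)^2=1, (1-4)^2=9, (2-2)^2=0
sum(d^2) = 110.
Step 3: rho = 1 - 6*110 / (10*(10^2 - 1)) = 1 - 660/990 = 0.333333.
Step 4: Under H0, t = rho * sqrt((n-2)/(1-rho^2)) = 1.0000 ~ t(8).
Step 5: Two-sided p-value from the t-distribution with 8 df = 0.346594.
Step 6: alpha = 0.05. fail to reject H0.

rho = 0.3333, p = 0.346594, fail to reject H0 at alpha = 0.05.


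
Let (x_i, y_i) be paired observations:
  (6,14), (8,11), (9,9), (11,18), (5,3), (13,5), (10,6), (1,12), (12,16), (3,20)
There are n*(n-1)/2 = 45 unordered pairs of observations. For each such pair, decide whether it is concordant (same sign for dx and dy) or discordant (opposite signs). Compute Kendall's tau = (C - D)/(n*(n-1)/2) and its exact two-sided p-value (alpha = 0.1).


Step 1: Enumerate the 45 unordered pairs (i,j) with i<j and classify each by sign(x_j-x_i) * sign(y_j-y_i).
  (1,2):dx=+2,dy=-3->D; (1,3):dx=+3,dy=-5->D; (1,4):dx=+5,dy=+4->C; (1,5):dx=-1,dy=-11->C
  (1,6):dx=+7,dy=-9->D; (1,7):dx=+4,dy=-8->D; (1,8):dx=-5,dy=-2->C; (1,9):dx=+6,dy=+2->C
  (1,10):dx=-3,dy=+6->D; (2,3):dx=+1,dy=-2->D; (2,4):dx=+3,dy=+7->C; (2,5):dx=-3,dy=-8->C
  (2,6):dx=+5,dy=-6->D; (2,7):dx=+2,dy=-5->D; (2,8):dx=-7,dy=+1->D; (2,9):dx=+4,dy=+5->C
  (2,10):dx=-5,dy=+9->D; (3,4):dx=+2,dy=+9->C; (3,5):dx=-4,dy=-6->C; (3,6):dx=+4,dy=-4->D
  (3,7):dx=+1,dy=-3->D; (3,8):dx=-8,dy=+3->D; (3,9):dx=+3,dy=+7->C; (3,10):dx=-6,dy=+11->D
  (4,5):dx=-6,dy=-15->C; (4,6):dx=+2,dy=-13->D; (4,7):dx=-1,dy=-12->C; (4,8):dx=-10,dy=-6->C
  (4,9):dx=+1,dy=-2->D; (4,10):dx=-8,dy=+2->D; (5,6):dx=+8,dy=+2->C; (5,7):dx=+5,dy=+3->C
  (5,8):dx=-4,dy=+9->D; (5,9):dx=+7,dy=+13->C; (5,10):dx=-2,dy=+17->D; (6,7):dx=-3,dy=+1->D
  (6,8):dx=-12,dy=+7->D; (6,9):dx=-1,dy=+11->D; (6,10):dx=-10,dy=+15->D; (7,8):dx=-9,dy=+6->D
  (7,9):dx=+2,dy=+10->C; (7,10):dx=-7,dy=+14->D; (8,9):dx=+11,dy=+4->C; (8,10):dx=+2,dy=+8->C
  (9,10):dx=-9,dy=+4->D
Step 2: C = 19, D = 26, total pairs = 45.
Step 3: tau = (C - D)/(n(n-1)/2) = (19 - 26)/45 = -0.155556.
Step 4: Exact two-sided p-value (enumerate n! = 3628800 permutations of y under H0): p = 0.600654.
Step 5: alpha = 0.1. fail to reject H0.

tau_b = -0.1556 (C=19, D=26), p = 0.600654, fail to reject H0.


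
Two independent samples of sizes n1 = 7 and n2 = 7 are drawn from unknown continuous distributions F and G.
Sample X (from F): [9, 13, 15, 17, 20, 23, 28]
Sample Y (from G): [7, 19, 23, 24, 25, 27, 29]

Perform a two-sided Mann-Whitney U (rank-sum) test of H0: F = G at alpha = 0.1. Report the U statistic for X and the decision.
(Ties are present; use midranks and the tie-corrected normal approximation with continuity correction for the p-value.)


Step 1: Combine and sort all 14 observations; assign midranks.
sorted (value, group): (7,Y), (9,X), (13,X), (15,X), (17,X), (19,Y), (20,X), (23,X), (23,Y), (24,Y), (25,Y), (27,Y), (28,X), (29,Y)
ranks: 7->1, 9->2, 13->3, 15->4, 17->5, 19->6, 20->7, 23->8.5, 23->8.5, 24->10, 25->11, 27->12, 28->13, 29->14
Step 2: Rank sum for X: R1 = 2 + 3 + 4 + 5 + 7 + 8.5 + 13 = 42.5.
Step 3: U_X = R1 - n1(n1+1)/2 = 42.5 - 7*8/2 = 42.5 - 28 = 14.5.
       U_Y = n1*n2 - U_X = 49 - 14.5 = 34.5.
Step 4: Ties are present, so use the tie-corrected normal approximation (with continuity correction) for the p-value.
Step 5: p-value = 0.224289; compare to alpha = 0.1. fail to reject H0.

U_X = 14.5, p = 0.224289, fail to reject H0 at alpha = 0.1.


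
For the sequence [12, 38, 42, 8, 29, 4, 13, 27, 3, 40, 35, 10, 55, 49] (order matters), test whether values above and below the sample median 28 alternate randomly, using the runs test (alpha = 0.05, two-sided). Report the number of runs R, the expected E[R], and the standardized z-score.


Step 1: Compute median = 28; label A = above, B = below.
Labels in order: BAABABBBBAABAA  (n_A = 7, n_B = 7)
Step 2: Count runs R = 8.
Step 3: Under H0 (random ordering), E[R] = 2*n_A*n_B/(n_A+n_B) + 1 = 2*7*7/14 + 1 = 8.0000.
        Var[R] = 2*n_A*n_B*(2*n_A*n_B - n_A - n_B) / ((n_A+n_B)^2 * (n_A+n_B-1)) = 8232/2548 = 3.2308.
        SD[R] = 1.7974.
Step 4: R = E[R], so z = 0 with no continuity correction.
Step 5: Two-sided p-value via normal approximation = 2*(1 - Phi(|z|)) = 1.000000.
Step 6: alpha = 0.05. fail to reject H0.

R = 8, z = 0.0000, p = 1.000000, fail to reject H0.


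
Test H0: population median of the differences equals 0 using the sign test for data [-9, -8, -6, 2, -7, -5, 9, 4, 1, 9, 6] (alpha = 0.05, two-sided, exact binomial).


Step 1: Discard zero differences. Original n = 11; n_eff = number of nonzero differences = 11.
Nonzero differences (with sign): -9, -8, -6, +2, -7, -5, +9, +4, +1, +9, +6
Step 2: Count signs: positive = 6, negative = 5.
Step 3: Under H0: P(positive) = 0.5, so the number of positives S ~ Bin(11, 0.5).
Step 4: Two-sided exact p-value = sum of Bin(11,0.5) probabilities at or below the observed probability = 1.000000.
Step 5: alpha = 0.05. fail to reject H0.

n_eff = 11, pos = 6, neg = 5, p = 1.000000, fail to reject H0.


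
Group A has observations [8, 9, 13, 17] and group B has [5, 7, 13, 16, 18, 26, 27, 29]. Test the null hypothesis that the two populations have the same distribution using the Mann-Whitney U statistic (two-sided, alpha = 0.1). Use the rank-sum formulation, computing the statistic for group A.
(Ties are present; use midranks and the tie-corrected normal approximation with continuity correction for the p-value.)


Step 1: Combine and sort all 12 observations; assign midranks.
sorted (value, group): (5,Y), (7,Y), (8,X), (9,X), (13,X), (13,Y), (16,Y), (17,X), (18,Y), (26,Y), (27,Y), (29,Y)
ranks: 5->1, 7->2, 8->3, 9->4, 13->5.5, 13->5.5, 16->7, 17->8, 18->9, 26->10, 27->11, 29->12
Step 2: Rank sum for X: R1 = 3 + 4 + 5.5 + 8 = 20.5.
Step 3: U_X = R1 - n1(n1+1)/2 = 20.5 - 4*5/2 = 20.5 - 10 = 10.5.
       U_Y = n1*n2 - U_X = 32 - 10.5 = 21.5.
Step 4: Ties are present, so use the tie-corrected normal approximation (with continuity correction) for the p-value.
Step 5: p-value = 0.394938; compare to alpha = 0.1. fail to reject H0.

U_X = 10.5, p = 0.394938, fail to reject H0 at alpha = 0.1.


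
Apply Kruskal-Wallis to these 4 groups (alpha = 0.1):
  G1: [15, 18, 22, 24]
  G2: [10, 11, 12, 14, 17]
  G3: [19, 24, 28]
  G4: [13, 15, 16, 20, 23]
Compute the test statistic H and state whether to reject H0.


Step 1: Combine all N = 17 observations and assign midranks.
sorted (value, group, rank): (10,G2,1), (11,G2,2), (12,G2,3), (13,G4,4), (14,G2,5), (15,G1,6.5), (15,G4,6.5), (16,G4,8), (17,G2,9), (18,G1,10), (19,G3,11), (20,G4,12), (22,G1,13), (23,G4,14), (24,G1,15.5), (24,G3,15.5), (28,G3,17)
Step 2: Sum ranks within each group.
R_1 = 45 (n_1 = 4)
R_2 = 20 (n_2 = 5)
R_3 = 43.5 (n_3 = 3)
R_4 = 44.5 (n_4 = 5)
Step 3: H = 12/(N(N+1)) * sum(R_i^2/n_i) - 3(N+1)
     = 12/(17*18) * (45^2/4 + 20^2/5 + 43.5^2/3 + 44.5^2/5) - 3*18
     = 0.039216 * 1613.05 - 54
     = 9.256863.
Step 4: Ties present; correction factor C = 1 - 12/(17^3 - 17) = 0.997549. Corrected H = 9.256863 / 0.997549 = 9.279607.
Step 5: Under H0, H ~ chi^2(3); p-value = 0.025795.
Step 6: alpha = 0.1. reject H0.

H = 9.2796, df = 3, p = 0.025795, reject H0.


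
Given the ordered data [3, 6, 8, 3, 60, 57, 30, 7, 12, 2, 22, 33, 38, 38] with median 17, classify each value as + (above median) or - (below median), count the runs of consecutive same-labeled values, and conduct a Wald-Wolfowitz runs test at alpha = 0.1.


Step 1: Compute median = 17; label A = above, B = below.
Labels in order: BBBBAAABBBAAAA  (n_A = 7, n_B = 7)
Step 2: Count runs R = 4.
Step 3: Under H0 (random ordering), E[R] = 2*n_A*n_B/(n_A+n_B) + 1 = 2*7*7/14 + 1 = 8.0000.
        Var[R] = 2*n_A*n_B*(2*n_A*n_B - n_A - n_B) / ((n_A+n_B)^2 * (n_A+n_B-1)) = 8232/2548 = 3.2308.
        SD[R] = 1.7974.
Step 4: Continuity-corrected z = (R + 0.5 - E[R]) / SD[R] = (4 + 0.5 - 8.0000) / 1.7974 = -1.9472.
Step 5: Two-sided p-value via normal approximation = 2*(1 - Phi(|z|)) = 0.051508.
Step 6: alpha = 0.1. reject H0.

R = 4, z = -1.9472, p = 0.051508, reject H0.


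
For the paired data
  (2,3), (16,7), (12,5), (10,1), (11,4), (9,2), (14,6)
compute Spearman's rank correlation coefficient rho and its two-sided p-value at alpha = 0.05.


Step 1: Rank x and y separately (midranks; no ties here).
rank(x): 2->1, 16->7, 12->5, 10->3, 11->4, 9->2, 14->6
rank(y): 3->3, 7->7, 5->5, 1->1, 4->4, 2->2, 6->6
Step 2: d_i = R_x(i) - R_y(i); compute d_i^2.
  (1-3)^2=4, (7-7)^2=0, (5-5)^2=0, (3-1)^2=4, (4-4)^2=0, (2-2)^2=0, (6-6)^2=0
sum(d^2) = 8.
Step 3: rho = 1 - 6*8 / (7*(7^2 - 1)) = 1 - 48/336 = 0.857143.
Step 4: Under H0, t = rho * sqrt((n-2)/(1-rho^2)) = 3.7210 ~ t(5).
Step 5: Two-sided p-value from the t-distribution with 5 df = 0.013697.
Step 6: alpha = 0.05. reject H0.

rho = 0.8571, p = 0.013697, reject H0 at alpha = 0.05.


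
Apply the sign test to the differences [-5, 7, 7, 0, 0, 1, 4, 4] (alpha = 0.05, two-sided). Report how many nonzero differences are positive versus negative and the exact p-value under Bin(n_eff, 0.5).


Step 1: Discard zero differences. Original n = 8; n_eff = number of nonzero differences = 6.
Nonzero differences (with sign): -5, +7, +7, +1, +4, +4
Step 2: Count signs: positive = 5, negative = 1.
Step 3: Under H0: P(positive) = 0.5, so the number of positives S ~ Bin(6, 0.5).
Step 4: Two-sided exact p-value = sum of Bin(6,0.5) probabilities at or below the observed probability = 0.218750.
Step 5: alpha = 0.05. fail to reject H0.

n_eff = 6, pos = 5, neg = 1, p = 0.218750, fail to reject H0.


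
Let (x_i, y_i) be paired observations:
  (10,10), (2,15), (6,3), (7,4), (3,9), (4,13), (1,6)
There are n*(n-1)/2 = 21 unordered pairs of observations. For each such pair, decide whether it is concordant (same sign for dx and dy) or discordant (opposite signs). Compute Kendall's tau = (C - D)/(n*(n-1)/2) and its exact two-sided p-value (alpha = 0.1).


Step 1: Enumerate the 21 unordered pairs (i,j) with i<j and classify each by sign(x_j-x_i) * sign(y_j-y_i).
  (1,2):dx=-8,dy=+5->D; (1,3):dx=-4,dy=-7->C; (1,4):dx=-3,dy=-6->C; (1,5):dx=-7,dy=-1->C
  (1,6):dx=-6,dy=+3->D; (1,7):dx=-9,dy=-4->C; (2,3):dx=+4,dy=-12->D; (2,4):dx=+5,dy=-11->D
  (2,5):dx=+1,dy=-6->D; (2,6):dx=+2,dy=-2->D; (2,7):dx=-1,dy=-9->C; (3,4):dx=+1,dy=+1->C
  (3,5):dx=-3,dy=+6->D; (3,6):dx=-2,dy=+10->D; (3,7):dx=-5,dy=+3->D; (4,5):dx=-4,dy=+5->D
  (4,6):dx=-3,dy=+9->D; (4,7):dx=-6,dy=+2->D; (5,6):dx=+1,dy=+4->C; (5,7):dx=-2,dy=-3->C
  (6,7):dx=-3,dy=-7->C
Step 2: C = 9, D = 12, total pairs = 21.
Step 3: tau = (C - D)/(n(n-1)/2) = (9 - 12)/21 = -0.142857.
Step 4: Exact two-sided p-value (enumerate n! = 5040 permutations of y under H0): p = 0.772619.
Step 5: alpha = 0.1. fail to reject H0.

tau_b = -0.1429 (C=9, D=12), p = 0.772619, fail to reject H0.


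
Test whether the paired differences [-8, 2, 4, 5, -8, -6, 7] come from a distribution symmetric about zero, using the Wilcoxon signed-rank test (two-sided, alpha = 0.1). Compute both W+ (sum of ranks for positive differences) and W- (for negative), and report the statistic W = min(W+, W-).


Step 1: Drop any zero differences (none here) and take |d_i|.
|d| = [8, 2, 4, 5, 8, 6, 7]
Step 2: Midrank |d_i| (ties get averaged ranks).
ranks: |8|->6.5, |2|->1, |4|->2, |5|->3, |8|->6.5, |6|->4, |7|->5
Step 3: Attach original signs; sum ranks with positive sign and with negative sign.
W+ = 1 + 2 + 3 + 5 = 11
W- = 6.5 + 6.5 + 4 = 17
(Check: W+ + W- = 28 should equal n(n+1)/2 = 28.)
Step 4: Test statistic W = min(W+, W-) = 11.
Step 5: Ties in |d|, so use the tie-corrected normal approximation.
        E[W] = n(n+1)/4 = 7*8/4 = 14.
        Tie groups: |d|=8 (t=2); sum(t^3 - t) = 6.
        Var[W] = n(n+1)(2n+1)/24 - sum(t^3-t)/48 = 840/24 - 6/48 = 34.875.
        z = (W - E[W]) / sqrt(Var[W]) = (11 - 14) / 5.9055 = -0.5080.
        Two-sided p = 2*Phi(z) = 0.611453.
Step 6: alpha = 0.1. fail to reject H0.

W+ = 11, W- = 17, W = min = 11, p = 0.611453, fail to reject H0.


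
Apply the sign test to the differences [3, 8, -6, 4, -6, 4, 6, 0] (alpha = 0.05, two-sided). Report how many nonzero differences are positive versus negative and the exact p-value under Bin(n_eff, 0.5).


Step 1: Discard zero differences. Original n = 8; n_eff = number of nonzero differences = 7.
Nonzero differences (with sign): +3, +8, -6, +4, -6, +4, +6
Step 2: Count signs: positive = 5, negative = 2.
Step 3: Under H0: P(positive) = 0.5, so the number of positives S ~ Bin(7, 0.5).
Step 4: Two-sided exact p-value = sum of Bin(7,0.5) probabilities at or below the observed probability = 0.453125.
Step 5: alpha = 0.05. fail to reject H0.

n_eff = 7, pos = 5, neg = 2, p = 0.453125, fail to reject H0.


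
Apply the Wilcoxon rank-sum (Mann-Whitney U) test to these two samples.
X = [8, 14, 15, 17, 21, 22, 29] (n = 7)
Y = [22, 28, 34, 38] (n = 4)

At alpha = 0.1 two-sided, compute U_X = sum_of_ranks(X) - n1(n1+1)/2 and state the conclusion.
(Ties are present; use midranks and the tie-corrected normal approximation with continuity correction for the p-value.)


Step 1: Combine and sort all 11 observations; assign midranks.
sorted (value, group): (8,X), (14,X), (15,X), (17,X), (21,X), (22,X), (22,Y), (28,Y), (29,X), (34,Y), (38,Y)
ranks: 8->1, 14->2, 15->3, 17->4, 21->5, 22->6.5, 22->6.5, 28->8, 29->9, 34->10, 38->11
Step 2: Rank sum for X: R1 = 1 + 2 + 3 + 4 + 5 + 6.5 + 9 = 30.5.
Step 3: U_X = R1 - n1(n1+1)/2 = 30.5 - 7*8/2 = 30.5 - 28 = 2.5.
       U_Y = n1*n2 - U_X = 28 - 2.5 = 25.5.
Step 4: Ties are present, so use the tie-corrected normal approximation (with continuity correction) for the p-value.
Step 5: p-value = 0.037202; compare to alpha = 0.1. reject H0.

U_X = 2.5, p = 0.037202, reject H0 at alpha = 0.1.


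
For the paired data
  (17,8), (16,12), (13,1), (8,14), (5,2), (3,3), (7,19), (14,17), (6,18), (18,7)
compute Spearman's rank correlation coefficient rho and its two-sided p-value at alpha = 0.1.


Step 1: Rank x and y separately (midranks; no ties here).
rank(x): 17->9, 16->8, 13->6, 8->5, 5->2, 3->1, 7->4, 14->7, 6->3, 18->10
rank(y): 8->5, 12->6, 1->1, 14->7, 2->2, 3->3, 19->10, 17->8, 18->9, 7->4
Step 2: d_i = R_x(i) - R_y(i); compute d_i^2.
  (9-5)^2=16, (8-6)^2=4, (6-1)^2=25, (5-7)^2=4, (2-2)^2=0, (1-3)^2=4, (4-10)^2=36, (7-8)^2=1, (3-9)^2=36, (10-4)^2=36
sum(d^2) = 162.
Step 3: rho = 1 - 6*162 / (10*(10^2 - 1)) = 1 - 972/990 = 0.018182.
Step 4: Under H0, t = rho * sqrt((n-2)/(1-rho^2)) = 0.0514 ~ t(8).
Step 5: Two-sided p-value from the t-distribution with 8 df = 0.960240.
Step 6: alpha = 0.1. fail to reject H0.

rho = 0.0182, p = 0.960240, fail to reject H0 at alpha = 0.1.


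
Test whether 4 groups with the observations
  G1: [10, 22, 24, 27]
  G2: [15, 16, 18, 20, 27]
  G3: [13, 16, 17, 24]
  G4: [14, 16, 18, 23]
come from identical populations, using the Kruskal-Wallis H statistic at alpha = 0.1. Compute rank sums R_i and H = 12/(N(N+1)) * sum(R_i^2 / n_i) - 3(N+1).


Step 1: Combine all N = 17 observations and assign midranks.
sorted (value, group, rank): (10,G1,1), (13,G3,2), (14,G4,3), (15,G2,4), (16,G2,6), (16,G3,6), (16,G4,6), (17,G3,8), (18,G2,9.5), (18,G4,9.5), (20,G2,11), (22,G1,12), (23,G4,13), (24,G1,14.5), (24,G3,14.5), (27,G1,16.5), (27,G2,16.5)
Step 2: Sum ranks within each group.
R_1 = 44 (n_1 = 4)
R_2 = 47 (n_2 = 5)
R_3 = 30.5 (n_3 = 4)
R_4 = 31.5 (n_4 = 4)
Step 3: H = 12/(N(N+1)) * sum(R_i^2/n_i) - 3(N+1)
     = 12/(17*18) * (44^2/4 + 47^2/5 + 30.5^2/4 + 31.5^2/4) - 3*18
     = 0.039216 * 1406.42 - 54
     = 1.153922.
Step 4: Ties present; correction factor C = 1 - 42/(17^3 - 17) = 0.991422. Corrected H = 1.153922 / 0.991422 = 1.163906.
Step 5: Under H0, H ~ chi^2(3); p-value = 0.761673.
Step 6: alpha = 0.1. fail to reject H0.

H = 1.1639, df = 3, p = 0.761673, fail to reject H0.


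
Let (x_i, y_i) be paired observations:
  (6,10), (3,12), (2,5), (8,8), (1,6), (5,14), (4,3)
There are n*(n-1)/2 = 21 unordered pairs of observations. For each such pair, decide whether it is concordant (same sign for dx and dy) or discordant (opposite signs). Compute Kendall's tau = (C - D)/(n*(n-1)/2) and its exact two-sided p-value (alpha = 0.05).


Step 1: Enumerate the 21 unordered pairs (i,j) with i<j and classify each by sign(x_j-x_i) * sign(y_j-y_i).
  (1,2):dx=-3,dy=+2->D; (1,3):dx=-4,dy=-5->C; (1,4):dx=+2,dy=-2->D; (1,5):dx=-5,dy=-4->C
  (1,6):dx=-1,dy=+4->D; (1,7):dx=-2,dy=-7->C; (2,3):dx=-1,dy=-7->C; (2,4):dx=+5,dy=-4->D
  (2,5):dx=-2,dy=-6->C; (2,6):dx=+2,dy=+2->C; (2,7):dx=+1,dy=-9->D; (3,4):dx=+6,dy=+3->C
  (3,5):dx=-1,dy=+1->D; (3,6):dx=+3,dy=+9->C; (3,7):dx=+2,dy=-2->D; (4,5):dx=-7,dy=-2->C
  (4,6):dx=-3,dy=+6->D; (4,7):dx=-4,dy=-5->C; (5,6):dx=+4,dy=+8->C; (5,7):dx=+3,dy=-3->D
  (6,7):dx=-1,dy=-11->C
Step 2: C = 12, D = 9, total pairs = 21.
Step 3: tau = (C - D)/(n(n-1)/2) = (12 - 9)/21 = 0.142857.
Step 4: Exact two-sided p-value (enumerate n! = 5040 permutations of y under H0): p = 0.772619.
Step 5: alpha = 0.05. fail to reject H0.

tau_b = 0.1429 (C=12, D=9), p = 0.772619, fail to reject H0.


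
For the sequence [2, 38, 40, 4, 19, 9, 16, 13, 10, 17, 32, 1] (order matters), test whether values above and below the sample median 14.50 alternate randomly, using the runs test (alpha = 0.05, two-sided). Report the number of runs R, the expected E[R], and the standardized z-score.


Step 1: Compute median = 14.50; label A = above, B = below.
Labels in order: BAABABABBAAB  (n_A = 6, n_B = 6)
Step 2: Count runs R = 9.
Step 3: Under H0 (random ordering), E[R] = 2*n_A*n_B/(n_A+n_B) + 1 = 2*6*6/12 + 1 = 7.0000.
        Var[R] = 2*n_A*n_B*(2*n_A*n_B - n_A - n_B) / ((n_A+n_B)^2 * (n_A+n_B-1)) = 4320/1584 = 2.7273.
        SD[R] = 1.6514.
Step 4: Continuity-corrected z = (R - 0.5 - E[R]) / SD[R] = (9 - 0.5 - 7.0000) / 1.6514 = 0.9083.
Step 5: Two-sided p-value via normal approximation = 2*(1 - Phi(|z|)) = 0.363722.
Step 6: alpha = 0.05. fail to reject H0.

R = 9, z = 0.9083, p = 0.363722, fail to reject H0.


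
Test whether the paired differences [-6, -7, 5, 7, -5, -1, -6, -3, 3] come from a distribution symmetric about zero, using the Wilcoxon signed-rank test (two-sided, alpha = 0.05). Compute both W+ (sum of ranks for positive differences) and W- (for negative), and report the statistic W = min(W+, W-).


Step 1: Drop any zero differences (none here) and take |d_i|.
|d| = [6, 7, 5, 7, 5, 1, 6, 3, 3]
Step 2: Midrank |d_i| (ties get averaged ranks).
ranks: |6|->6.5, |7|->8.5, |5|->4.5, |7|->8.5, |5|->4.5, |1|->1, |6|->6.5, |3|->2.5, |3|->2.5
Step 3: Attach original signs; sum ranks with positive sign and with negative sign.
W+ = 4.5 + 8.5 + 2.5 = 15.5
W- = 6.5 + 8.5 + 4.5 + 1 + 6.5 + 2.5 = 29.5
(Check: W+ + W- = 45 should equal n(n+1)/2 = 45.)
Step 4: Test statistic W = min(W+, W-) = 15.5.
Step 5: Ties in |d|, so use the tie-corrected normal approximation.
        E[W] = n(n+1)/4 = 9*10/4 = 22.5.
        Tie groups: |d|=3 (t=2), |d|=5 (t=2), |d|=6 (t=2), |d|=7 (t=2); sum(t^3 - t) = 24.
        Var[W] = n(n+1)(2n+1)/24 - sum(t^3-t)/48 = 1710/24 - 24/48 = 70.75.
        z = (W - E[W]) / sqrt(Var[W]) = (15.5 - 22.5) / 8.4113 = -0.8322.
        Two-sided p = 2*Phi(z) = 0.405288.
Step 6: alpha = 0.05. fail to reject H0.

W+ = 15.5, W- = 29.5, W = min = 15.5, p = 0.405288, fail to reject H0.


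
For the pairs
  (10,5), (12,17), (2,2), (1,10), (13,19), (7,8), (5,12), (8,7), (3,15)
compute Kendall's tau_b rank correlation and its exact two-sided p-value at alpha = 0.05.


Step 1: Enumerate the 36 unordered pairs (i,j) with i<j and classify each by sign(x_j-x_i) * sign(y_j-y_i).
  (1,2):dx=+2,dy=+12->C; (1,3):dx=-8,dy=-3->C; (1,4):dx=-9,dy=+5->D; (1,5):dx=+3,dy=+14->C
  (1,6):dx=-3,dy=+3->D; (1,7):dx=-5,dy=+7->D; (1,8):dx=-2,dy=+2->D; (1,9):dx=-7,dy=+10->D
  (2,3):dx=-10,dy=-15->C; (2,4):dx=-11,dy=-7->C; (2,5):dx=+1,dy=+2->C; (2,6):dx=-5,dy=-9->C
  (2,7):dx=-7,dy=-5->C; (2,8):dx=-4,dy=-10->C; (2,9):dx=-9,dy=-2->C; (3,4):dx=-1,dy=+8->D
  (3,5):dx=+11,dy=+17->C; (3,6):dx=+5,dy=+6->C; (3,7):dx=+3,dy=+10->C; (3,8):dx=+6,dy=+5->C
  (3,9):dx=+1,dy=+13->C; (4,5):dx=+12,dy=+9->C; (4,6):dx=+6,dy=-2->D; (4,7):dx=+4,dy=+2->C
  (4,8):dx=+7,dy=-3->D; (4,9):dx=+2,dy=+5->C; (5,6):dx=-6,dy=-11->C; (5,7):dx=-8,dy=-7->C
  (5,8):dx=-5,dy=-12->C; (5,9):dx=-10,dy=-4->C; (6,7):dx=-2,dy=+4->D; (6,8):dx=+1,dy=-1->D
  (6,9):dx=-4,dy=+7->D; (7,8):dx=+3,dy=-5->D; (7,9):dx=-2,dy=+3->D; (8,9):dx=-5,dy=+8->D
Step 2: C = 22, D = 14, total pairs = 36.
Step 3: tau = (C - D)/(n(n-1)/2) = (22 - 14)/36 = 0.222222.
Step 4: Exact two-sided p-value (enumerate n! = 362880 permutations of y under H0): p = 0.476709.
Step 5: alpha = 0.05. fail to reject H0.

tau_b = 0.2222 (C=22, D=14), p = 0.476709, fail to reject H0.
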